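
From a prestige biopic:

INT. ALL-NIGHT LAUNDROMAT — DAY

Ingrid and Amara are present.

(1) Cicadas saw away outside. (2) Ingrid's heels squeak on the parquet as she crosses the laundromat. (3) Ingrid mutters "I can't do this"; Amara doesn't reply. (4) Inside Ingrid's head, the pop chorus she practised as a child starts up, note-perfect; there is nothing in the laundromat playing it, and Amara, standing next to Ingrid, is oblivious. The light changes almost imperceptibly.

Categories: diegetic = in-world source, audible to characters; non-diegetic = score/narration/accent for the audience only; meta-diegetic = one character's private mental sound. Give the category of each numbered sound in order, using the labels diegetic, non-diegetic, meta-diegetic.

diegetic, diegetic, diegetic, meta-diegetic

(1) it's the actual ambient sound of the location → diegetic.
Sound (2): Ingrid's footsteps are produced in the story world, so diegetic.
(3) is diegetic: Ingrid is a character speaking aloud in the scene.
Sound (4): remembered music, private to Ingrid — Amara is oblivious because it isn't in the room, so meta-diegetic.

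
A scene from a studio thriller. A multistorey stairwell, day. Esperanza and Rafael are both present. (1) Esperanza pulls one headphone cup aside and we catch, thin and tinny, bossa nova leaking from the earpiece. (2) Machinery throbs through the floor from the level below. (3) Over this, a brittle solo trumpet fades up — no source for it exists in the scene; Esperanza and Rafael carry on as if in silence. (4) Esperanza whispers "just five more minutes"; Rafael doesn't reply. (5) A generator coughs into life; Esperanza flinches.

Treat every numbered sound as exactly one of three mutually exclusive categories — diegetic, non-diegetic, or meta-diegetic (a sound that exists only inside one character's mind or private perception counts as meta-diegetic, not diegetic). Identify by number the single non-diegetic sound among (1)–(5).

3

(1) is diegetic: the headphones are an on-screen source.
(2) machinery is part of the location's real environment → diegetic.
(3) it has no source in the story world and no character can hear it — it's underscore → non-diegetic.
(4) Esperanza is a character speaking aloud in the scene → diegetic.
(5) is diegetic: a generator is a real object/event in the scene's world.
Only (3) is non-diegetic.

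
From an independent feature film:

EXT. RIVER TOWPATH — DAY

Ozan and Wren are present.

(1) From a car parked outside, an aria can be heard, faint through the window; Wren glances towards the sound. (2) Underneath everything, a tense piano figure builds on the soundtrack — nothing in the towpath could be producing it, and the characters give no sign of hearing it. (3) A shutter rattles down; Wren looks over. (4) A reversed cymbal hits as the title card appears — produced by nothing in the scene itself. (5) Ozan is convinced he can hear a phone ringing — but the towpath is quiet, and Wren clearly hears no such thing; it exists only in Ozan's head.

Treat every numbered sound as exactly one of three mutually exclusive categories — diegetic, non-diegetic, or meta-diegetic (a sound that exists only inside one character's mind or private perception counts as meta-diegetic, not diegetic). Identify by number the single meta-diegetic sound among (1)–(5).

5

(1) is diegetic: the music has an off-screen but real-world source and a character hears it.
(2) is non-diegetic: it has no source in the story world and no character can hear it — it's underscore.
(3) is diegetic: a shutter is a real object/event in the scene's world.
Sound (4): nothing in the scene produces it; it's an accent added for the audience, so non-diegetic.
(5) is meta-diegetic: the sound is imagined by Ozan; nothing in the story world is producing it and Wren can't hear it.
Only (5) is meta-diegetic.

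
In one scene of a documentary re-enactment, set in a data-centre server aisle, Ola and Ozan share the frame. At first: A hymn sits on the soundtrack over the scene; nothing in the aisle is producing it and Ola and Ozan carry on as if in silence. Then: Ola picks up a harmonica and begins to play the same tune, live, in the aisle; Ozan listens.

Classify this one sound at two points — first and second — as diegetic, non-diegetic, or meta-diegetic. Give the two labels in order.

First: no in-world source exists and no character can hear it — underscore → non-diegetic.
Second: a harmonica is now a real source in the story world and the characters hear it → diegetic.

non-diegetic, diegetic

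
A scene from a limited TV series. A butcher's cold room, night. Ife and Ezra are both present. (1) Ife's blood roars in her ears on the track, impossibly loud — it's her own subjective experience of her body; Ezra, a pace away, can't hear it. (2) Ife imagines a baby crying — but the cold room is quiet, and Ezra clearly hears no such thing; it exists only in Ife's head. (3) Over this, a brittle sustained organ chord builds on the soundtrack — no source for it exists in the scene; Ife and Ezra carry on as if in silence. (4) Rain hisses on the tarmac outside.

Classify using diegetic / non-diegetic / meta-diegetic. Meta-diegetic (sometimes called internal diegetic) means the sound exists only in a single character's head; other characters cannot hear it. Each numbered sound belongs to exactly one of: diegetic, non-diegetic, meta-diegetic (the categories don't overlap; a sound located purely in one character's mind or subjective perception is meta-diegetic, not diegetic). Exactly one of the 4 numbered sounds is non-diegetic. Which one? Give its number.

(1) a subjective body sound — Ife's private perception, inaudible to Ezra → meta-diegetic.
(2) the sound is imagined by Ife; nothing in the story world is producing it and Ezra can't hear it → meta-diegetic.
(3) score with no on-screen or off-screen source; it exists for the audience alone → non-diegetic.
(4) it's the actual ambient sound of the location → diegetic.
Only (3) is non-diegetic.

3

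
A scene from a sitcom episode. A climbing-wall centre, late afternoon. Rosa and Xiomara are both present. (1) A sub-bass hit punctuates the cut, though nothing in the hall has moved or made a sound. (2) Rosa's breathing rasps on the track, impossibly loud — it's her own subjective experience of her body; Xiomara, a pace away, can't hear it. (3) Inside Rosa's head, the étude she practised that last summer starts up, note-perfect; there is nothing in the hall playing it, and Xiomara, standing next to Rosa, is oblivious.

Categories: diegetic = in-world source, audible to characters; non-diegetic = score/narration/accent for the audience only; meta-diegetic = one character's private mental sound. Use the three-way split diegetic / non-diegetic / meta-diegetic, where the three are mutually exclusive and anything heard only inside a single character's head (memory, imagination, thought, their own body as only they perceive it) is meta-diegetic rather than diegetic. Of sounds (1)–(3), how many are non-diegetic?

Sound (1): it's a sound-design accent with no in-world source; no one in the scene can hear it, so non-diegetic.
(2) point-of-audition from inside Rosa's body; not a sound in the room → meta-diegetic.
(3) is meta-diegetic: the music is a memory playing inside Rosa's mind alone; no real-world source, Xiomara can't hear it.
So 1 of the 3 is non-diegetic: (1).

1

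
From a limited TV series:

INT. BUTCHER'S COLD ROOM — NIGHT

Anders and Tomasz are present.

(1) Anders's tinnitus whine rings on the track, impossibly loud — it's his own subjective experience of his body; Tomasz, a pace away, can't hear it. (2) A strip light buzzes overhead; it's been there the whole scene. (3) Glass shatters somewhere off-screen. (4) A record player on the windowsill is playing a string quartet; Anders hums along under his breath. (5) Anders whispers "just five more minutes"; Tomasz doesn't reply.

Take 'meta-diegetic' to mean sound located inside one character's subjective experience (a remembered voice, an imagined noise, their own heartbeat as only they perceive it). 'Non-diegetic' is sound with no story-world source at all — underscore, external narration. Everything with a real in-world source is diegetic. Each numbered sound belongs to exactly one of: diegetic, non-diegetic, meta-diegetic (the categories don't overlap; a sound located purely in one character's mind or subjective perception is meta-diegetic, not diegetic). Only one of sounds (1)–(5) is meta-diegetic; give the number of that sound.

(1) it's Anders's internal bodily sensation rendered as sound; only Anders 'hears' it → meta-diegetic.
Sound (2): a strip light is part of the location's real environment, so diegetic.
(3) glass is a real object/event in the scene's world → diegetic.
Sound (4): the music comes from an on-screen device that Anders responds to, so diegetic.
Sound (5): spoken by a character present in the story world, so diegetic.
Only (1) is meta-diegetic.

1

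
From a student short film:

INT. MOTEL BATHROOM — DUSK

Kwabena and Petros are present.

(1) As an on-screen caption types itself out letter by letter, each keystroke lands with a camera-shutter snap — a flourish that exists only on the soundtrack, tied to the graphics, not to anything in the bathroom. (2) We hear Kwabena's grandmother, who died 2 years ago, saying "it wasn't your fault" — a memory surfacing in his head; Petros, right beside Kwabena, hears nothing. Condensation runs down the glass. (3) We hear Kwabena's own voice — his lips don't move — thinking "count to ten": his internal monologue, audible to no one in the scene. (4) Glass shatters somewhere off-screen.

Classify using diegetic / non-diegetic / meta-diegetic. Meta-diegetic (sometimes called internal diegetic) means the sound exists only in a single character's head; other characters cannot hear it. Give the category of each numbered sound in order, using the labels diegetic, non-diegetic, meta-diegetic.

non-diegetic, meta-diegetic, meta-diegetic, diegetic

(1) is non-diegetic: it accompanies on-screen graphics, not anything inside the story world.
(2) is meta-diegetic: the voice is a memory playing only inside Kwabena's mind; Petros can't hear it.
(3) it's Kwabena's unspoken thought, heard only by the audience via his subjectivity → meta-diegetic.
(4) glass is a real object/event in the scene's world → diegetic.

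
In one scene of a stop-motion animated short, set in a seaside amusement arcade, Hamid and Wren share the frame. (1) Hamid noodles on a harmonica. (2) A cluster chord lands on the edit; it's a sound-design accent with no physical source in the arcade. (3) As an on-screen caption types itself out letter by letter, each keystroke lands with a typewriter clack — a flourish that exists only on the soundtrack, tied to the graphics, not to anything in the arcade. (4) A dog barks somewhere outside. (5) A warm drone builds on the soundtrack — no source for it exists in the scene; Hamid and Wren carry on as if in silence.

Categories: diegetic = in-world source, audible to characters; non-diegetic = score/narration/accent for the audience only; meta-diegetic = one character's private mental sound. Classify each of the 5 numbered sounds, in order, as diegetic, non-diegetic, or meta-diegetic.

(1) is diegetic: Hamid is producing the music live, in the story world.
Sound (2): nothing in the scene produces it; it's an accent added for the audience, so non-diegetic.
Sound (3): sound married to a title/caption — outside the diegesis by definition, so non-diegetic.
Sound (4): the sound comes from a dog physically present in the location, so diegetic.
(5) is non-diegetic: it has no source in the story world and no character can hear it — it's underscore.

diegetic, non-diegetic, non-diegetic, diegetic, non-diegetic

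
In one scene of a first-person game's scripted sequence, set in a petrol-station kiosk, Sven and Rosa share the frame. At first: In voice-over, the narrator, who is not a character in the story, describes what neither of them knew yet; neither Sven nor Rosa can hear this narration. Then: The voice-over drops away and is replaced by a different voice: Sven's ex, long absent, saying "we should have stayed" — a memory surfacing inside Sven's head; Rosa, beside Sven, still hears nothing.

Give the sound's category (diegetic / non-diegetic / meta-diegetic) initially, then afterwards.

non-diegetic, meta-diegetic

Initially: the external narrator addresses only the audience — outside the story world → non-diegetic.
Afterwards: the replacement voice is a memory inside Sven's mind specifically → meta-diegetic.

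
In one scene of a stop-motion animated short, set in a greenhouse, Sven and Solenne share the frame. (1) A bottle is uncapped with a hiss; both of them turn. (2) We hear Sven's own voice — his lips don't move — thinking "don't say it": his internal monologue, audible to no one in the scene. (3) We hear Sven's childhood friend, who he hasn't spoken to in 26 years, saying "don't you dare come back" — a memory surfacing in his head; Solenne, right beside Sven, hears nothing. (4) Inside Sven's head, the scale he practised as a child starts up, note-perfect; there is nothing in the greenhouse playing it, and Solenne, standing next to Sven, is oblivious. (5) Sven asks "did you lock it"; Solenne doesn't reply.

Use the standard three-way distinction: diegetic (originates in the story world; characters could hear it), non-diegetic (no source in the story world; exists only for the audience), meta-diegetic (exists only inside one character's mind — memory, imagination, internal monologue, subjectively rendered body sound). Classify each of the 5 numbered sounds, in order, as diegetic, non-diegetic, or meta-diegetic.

Sound (1): a bottle is a real object/event in the scene's world, so diegetic.
Sound (2): internal monologue — inside Sven's mind, not spoken into the scene, so meta-diegetic.
(3) is meta-diegetic: it's Sven's recollection rendered as sound; the other character can't hear it.
(4) remembered music, private to Sven — Solenne is oblivious because it isn't in the room → meta-diegetic.
(5) Sven is a character speaking aloud in the scene → diegetic.

diegetic, meta-diegetic, meta-diegetic, meta-diegetic, diegetic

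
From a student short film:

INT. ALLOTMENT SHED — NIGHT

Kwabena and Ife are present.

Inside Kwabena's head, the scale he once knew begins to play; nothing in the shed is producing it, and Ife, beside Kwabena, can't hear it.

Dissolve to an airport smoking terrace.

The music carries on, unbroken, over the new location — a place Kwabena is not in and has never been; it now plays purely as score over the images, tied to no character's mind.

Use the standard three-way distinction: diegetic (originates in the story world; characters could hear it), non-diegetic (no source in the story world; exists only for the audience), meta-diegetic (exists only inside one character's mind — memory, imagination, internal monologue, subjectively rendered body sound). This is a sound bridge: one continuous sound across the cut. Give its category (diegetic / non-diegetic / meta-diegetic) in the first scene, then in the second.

meta-diegetic, non-diegetic

Scene one: the music exists only inside Kwabena's mind; Ife can't hear it → meta-diegetic.
Scene two: it's detached from Kwabena entirely and plays over unrelated images with no in-world source — conventional underscore → non-diegetic.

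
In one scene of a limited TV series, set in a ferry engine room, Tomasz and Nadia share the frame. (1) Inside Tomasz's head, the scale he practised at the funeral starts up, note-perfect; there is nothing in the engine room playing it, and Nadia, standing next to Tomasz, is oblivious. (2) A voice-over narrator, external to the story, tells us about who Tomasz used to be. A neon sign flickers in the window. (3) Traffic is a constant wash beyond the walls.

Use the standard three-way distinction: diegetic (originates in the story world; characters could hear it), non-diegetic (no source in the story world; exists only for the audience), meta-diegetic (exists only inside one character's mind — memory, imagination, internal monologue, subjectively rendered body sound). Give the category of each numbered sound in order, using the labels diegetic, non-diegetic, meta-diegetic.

meta-diegetic, non-diegetic, diegetic

(1) is meta-diegetic: the music is a memory playing inside Tomasz's mind alone; no real-world source, Nadia can't hear it.
(2) commentary laid over the scene from outside the fiction → non-diegetic.
(3) is diegetic: ambient/room sound belonging to the story's physical space.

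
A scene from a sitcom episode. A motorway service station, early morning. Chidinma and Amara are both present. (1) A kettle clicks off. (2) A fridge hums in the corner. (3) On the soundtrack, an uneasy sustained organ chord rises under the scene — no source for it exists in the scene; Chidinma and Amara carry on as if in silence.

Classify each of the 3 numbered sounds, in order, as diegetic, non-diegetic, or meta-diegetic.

diegetic, diegetic, non-diegetic

(1) is diegetic: a kettle is a real object/event in the scene's world.
(2) a fridge is part of the location's real environment → diegetic.
(3) score with no on-screen or off-screen source; it exists for the audience alone → non-diegetic.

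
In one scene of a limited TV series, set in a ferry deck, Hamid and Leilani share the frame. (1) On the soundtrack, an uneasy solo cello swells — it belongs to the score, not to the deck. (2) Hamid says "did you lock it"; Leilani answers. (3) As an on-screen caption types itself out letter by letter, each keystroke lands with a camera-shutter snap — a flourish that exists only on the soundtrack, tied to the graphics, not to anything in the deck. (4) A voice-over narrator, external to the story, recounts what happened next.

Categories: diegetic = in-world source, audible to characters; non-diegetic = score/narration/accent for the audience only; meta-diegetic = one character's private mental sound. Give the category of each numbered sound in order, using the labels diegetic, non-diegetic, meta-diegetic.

non-diegetic, diegetic, non-diegetic, non-diegetic

(1) is non-diegetic: nothing in the deck produces it and the characters don't hear it — pure soundtrack.
(2) is diegetic: Hamid is a character speaking aloud in the scene.
(3) sound married to a title/caption — outside the diegesis by definition → non-diegetic.
(4) is non-diegetic: external voice-over — not a character, not heard by anyone in the scene.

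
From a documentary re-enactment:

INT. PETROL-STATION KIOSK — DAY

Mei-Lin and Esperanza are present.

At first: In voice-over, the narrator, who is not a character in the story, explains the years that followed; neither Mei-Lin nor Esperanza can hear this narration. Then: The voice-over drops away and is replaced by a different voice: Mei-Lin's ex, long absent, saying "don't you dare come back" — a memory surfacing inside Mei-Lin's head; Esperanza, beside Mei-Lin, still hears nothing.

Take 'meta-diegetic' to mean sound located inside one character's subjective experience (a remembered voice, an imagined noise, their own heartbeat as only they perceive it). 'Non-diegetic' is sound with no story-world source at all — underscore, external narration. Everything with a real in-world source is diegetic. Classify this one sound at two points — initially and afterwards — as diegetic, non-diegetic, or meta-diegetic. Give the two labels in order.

Initially: the external narrator addresses only the audience — outside the story world → non-diegetic.
Afterwards: the replacement voice is a memory inside Mei-Lin's mind specifically → meta-diegetic.

non-diegetic, meta-diegetic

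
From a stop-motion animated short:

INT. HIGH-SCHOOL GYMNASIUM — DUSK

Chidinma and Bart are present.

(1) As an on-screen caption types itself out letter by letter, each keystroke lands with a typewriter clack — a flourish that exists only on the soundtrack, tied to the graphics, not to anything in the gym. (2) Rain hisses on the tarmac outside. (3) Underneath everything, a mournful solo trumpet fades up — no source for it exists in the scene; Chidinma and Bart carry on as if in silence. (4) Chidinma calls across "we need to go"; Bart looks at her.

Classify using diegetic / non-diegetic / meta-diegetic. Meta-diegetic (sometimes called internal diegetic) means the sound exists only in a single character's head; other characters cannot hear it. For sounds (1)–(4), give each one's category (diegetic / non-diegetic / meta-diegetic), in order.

(1) is non-diegetic: it accompanies on-screen graphics, not anything inside the story world.
Sound (2): it's the actual ambient sound of the location, so diegetic.
Sound (3): nothing in the gym produces it and the characters don't hear it — pure soundtrack, so non-diegetic.
(4) is diegetic: on-screen dialogue — Chidinma speaks and Bart is there to hear.

non-diegetic, diegetic, non-diegetic, diegetic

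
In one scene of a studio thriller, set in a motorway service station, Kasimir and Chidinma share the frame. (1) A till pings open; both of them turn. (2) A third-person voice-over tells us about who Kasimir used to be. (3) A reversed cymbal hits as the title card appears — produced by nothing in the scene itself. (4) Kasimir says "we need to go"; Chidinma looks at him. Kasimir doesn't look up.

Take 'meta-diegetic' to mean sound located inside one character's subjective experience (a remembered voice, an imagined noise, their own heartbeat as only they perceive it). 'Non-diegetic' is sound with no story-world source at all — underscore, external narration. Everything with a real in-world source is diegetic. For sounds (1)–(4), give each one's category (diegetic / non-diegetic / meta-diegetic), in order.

Sound (1): an in-world source (a till); characters could hear it, so diegetic.
(2) commentary laid over the scene from outside the fiction → non-diegetic.
(3) is non-diegetic: nothing in the scene produces it; it's an accent added for the audience.
(4) Kasimir is a character speaking aloud in the scene → diegetic.

diegetic, non-diegetic, non-diegetic, diegetic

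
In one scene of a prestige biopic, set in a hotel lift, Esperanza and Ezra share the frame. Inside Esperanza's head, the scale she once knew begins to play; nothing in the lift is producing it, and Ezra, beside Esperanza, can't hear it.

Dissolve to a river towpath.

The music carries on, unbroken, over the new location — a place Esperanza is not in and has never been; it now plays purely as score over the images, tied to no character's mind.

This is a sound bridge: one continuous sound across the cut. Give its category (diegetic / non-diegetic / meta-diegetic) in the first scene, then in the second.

Scene one: the music exists only inside Esperanza's mind; Ezra can't hear it → meta-diegetic.
Scene two: it's detached from Esperanza entirely and plays over unrelated images with no in-world source — conventional underscore → non-diegetic.

meta-diegetic, non-diegetic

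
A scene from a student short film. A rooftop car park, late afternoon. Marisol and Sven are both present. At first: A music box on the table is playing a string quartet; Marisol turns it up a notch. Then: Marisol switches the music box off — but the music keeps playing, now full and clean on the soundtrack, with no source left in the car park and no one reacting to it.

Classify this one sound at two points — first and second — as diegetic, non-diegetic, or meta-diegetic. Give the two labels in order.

diegetic, non-diegetic

First: a music box is a real in-scene source and Marisol reacts to it → diegetic.
Second: there is no longer any in-world source and no one can hear it — it has become underscore → non-diegetic.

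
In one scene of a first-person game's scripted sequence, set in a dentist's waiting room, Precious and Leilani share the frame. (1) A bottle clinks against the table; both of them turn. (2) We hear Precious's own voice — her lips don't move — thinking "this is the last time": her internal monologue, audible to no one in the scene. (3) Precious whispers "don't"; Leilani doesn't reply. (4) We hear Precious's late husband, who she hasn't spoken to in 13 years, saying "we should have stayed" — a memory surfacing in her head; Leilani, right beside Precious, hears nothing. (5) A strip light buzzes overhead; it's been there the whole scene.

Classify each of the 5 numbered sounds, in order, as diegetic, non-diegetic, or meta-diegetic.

diegetic, meta-diegetic, diegetic, meta-diegetic, diegetic

Sound (1): a bottle is a real object/event in the scene's world, so diegetic.
(2) internal monologue — inside Precious's mind, not spoken into the scene → meta-diegetic.
(3) is diegetic: spoken by a character present in the story world.
(4) is meta-diegetic: it's Precious's recollection rendered as sound; the other character can't hear it.
(5) ambient/room sound belonging to the story's physical space → diegetic.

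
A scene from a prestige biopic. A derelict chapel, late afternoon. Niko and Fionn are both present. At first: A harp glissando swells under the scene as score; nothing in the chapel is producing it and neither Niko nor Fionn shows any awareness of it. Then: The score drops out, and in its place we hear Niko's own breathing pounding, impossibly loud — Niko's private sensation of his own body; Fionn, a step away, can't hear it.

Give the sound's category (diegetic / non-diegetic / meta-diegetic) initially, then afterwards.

Initially: underscore with no in-world source, inaudible to the characters → non-diegetic.
Afterwards: the body sound is Niko's subjective perception alone — Fionn can't hear it → meta-diegetic.

non-diegetic, meta-diegetic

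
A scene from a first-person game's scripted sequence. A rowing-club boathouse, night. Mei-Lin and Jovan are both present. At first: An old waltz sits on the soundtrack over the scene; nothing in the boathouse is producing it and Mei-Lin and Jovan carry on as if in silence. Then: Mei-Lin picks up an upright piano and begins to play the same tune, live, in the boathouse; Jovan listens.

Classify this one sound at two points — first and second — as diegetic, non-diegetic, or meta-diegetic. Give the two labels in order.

First: no in-world source exists and no character can hear it — underscore → non-diegetic.
Second: an upright piano is now a real source in the story world and the characters hear it → diegetic.

non-diegetic, diegetic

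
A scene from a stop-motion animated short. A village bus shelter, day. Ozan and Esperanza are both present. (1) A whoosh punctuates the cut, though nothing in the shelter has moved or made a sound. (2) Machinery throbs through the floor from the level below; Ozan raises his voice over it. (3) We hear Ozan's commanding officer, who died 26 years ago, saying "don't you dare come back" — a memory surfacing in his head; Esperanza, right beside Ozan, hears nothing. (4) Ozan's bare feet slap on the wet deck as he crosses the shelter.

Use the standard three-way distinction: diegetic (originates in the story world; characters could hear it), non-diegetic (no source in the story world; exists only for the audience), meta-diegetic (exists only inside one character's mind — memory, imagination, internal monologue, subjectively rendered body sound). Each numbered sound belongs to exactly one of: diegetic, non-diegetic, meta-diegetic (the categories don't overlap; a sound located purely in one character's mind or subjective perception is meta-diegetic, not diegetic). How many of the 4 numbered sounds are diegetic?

Sound (1): it's a sound-design accent with no in-world source; no one in the scene can hear it, so non-diegetic.
Sound (2): ambient/room sound belonging to the story's physical space, so diegetic.
Sound (3): a remembered line, private to Ozan — not present in the room, not audible to Esperanza, so meta-diegetic.
(4) it's the physical sound of Ozan moving in the space → diegetic.
Diegetic: (2), (4) — that's 2.

2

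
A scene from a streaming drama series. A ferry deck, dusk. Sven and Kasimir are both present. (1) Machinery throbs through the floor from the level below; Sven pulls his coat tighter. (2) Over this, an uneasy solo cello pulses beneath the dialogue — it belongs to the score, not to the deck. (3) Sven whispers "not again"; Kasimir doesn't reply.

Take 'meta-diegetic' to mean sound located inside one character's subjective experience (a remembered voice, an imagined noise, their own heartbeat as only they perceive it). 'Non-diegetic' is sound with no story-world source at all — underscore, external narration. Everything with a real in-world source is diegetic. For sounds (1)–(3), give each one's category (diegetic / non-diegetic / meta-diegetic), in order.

diegetic, non-diegetic, diegetic

Sound (1): it's the actual ambient sound of the location, so diegetic.
(2) is non-diegetic: nothing in the deck produces it and the characters don't hear it — pure soundtrack.
Sound (3): Sven is a character speaking aloud in the scene, so diegetic.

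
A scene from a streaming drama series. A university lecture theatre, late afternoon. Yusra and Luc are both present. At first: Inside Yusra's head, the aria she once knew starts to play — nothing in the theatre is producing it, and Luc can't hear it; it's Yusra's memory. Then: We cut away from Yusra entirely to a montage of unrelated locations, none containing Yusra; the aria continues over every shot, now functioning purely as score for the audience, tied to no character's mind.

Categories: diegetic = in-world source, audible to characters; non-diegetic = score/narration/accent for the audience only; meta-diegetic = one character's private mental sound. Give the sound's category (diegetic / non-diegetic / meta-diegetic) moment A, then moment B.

Moment A: the music lives inside Yusra's mind alone; Luc can't hear it → meta-diegetic.
Moment B: once it plays over shots Yusra isn't in, detached from any character's subjectivity, it's conventional underscore → non-diegetic.

meta-diegetic, non-diegetic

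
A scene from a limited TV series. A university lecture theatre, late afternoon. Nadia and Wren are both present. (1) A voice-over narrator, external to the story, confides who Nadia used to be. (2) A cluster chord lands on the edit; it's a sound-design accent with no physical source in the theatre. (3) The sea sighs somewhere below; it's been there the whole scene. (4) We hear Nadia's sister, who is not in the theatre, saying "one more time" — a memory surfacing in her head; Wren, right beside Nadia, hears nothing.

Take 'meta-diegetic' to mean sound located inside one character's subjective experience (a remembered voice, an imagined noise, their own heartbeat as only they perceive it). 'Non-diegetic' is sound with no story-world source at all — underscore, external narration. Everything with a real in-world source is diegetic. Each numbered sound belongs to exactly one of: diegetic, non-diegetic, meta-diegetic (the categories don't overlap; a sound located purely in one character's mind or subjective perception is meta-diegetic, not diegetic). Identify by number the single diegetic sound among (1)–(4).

3

Sound (1): the narrator exists outside the story world, addressing only the audience, so non-diegetic.
Sound (2): it's a sound-design accent with no in-world source; no one in the scene can hear it, so non-diegetic.
(3) is diegetic: it's the actual ambient sound of the location.
(4) is meta-diegetic: the voice is a memory playing only inside Nadia's mind; Wren can't hear it.
Only (3) is diegetic.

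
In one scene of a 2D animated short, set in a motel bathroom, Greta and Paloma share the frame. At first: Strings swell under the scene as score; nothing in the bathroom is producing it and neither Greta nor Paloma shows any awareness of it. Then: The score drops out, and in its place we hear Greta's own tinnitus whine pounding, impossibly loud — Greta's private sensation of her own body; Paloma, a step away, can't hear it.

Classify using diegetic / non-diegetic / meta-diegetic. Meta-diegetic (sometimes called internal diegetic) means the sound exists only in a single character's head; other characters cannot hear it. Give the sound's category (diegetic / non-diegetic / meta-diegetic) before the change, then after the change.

Before the change: underscore with no in-world source, inaudible to the characters → non-diegetic.
After the change: the body sound is Greta's subjective perception alone — Paloma can't hear it → meta-diegetic.

non-diegetic, meta-diegetic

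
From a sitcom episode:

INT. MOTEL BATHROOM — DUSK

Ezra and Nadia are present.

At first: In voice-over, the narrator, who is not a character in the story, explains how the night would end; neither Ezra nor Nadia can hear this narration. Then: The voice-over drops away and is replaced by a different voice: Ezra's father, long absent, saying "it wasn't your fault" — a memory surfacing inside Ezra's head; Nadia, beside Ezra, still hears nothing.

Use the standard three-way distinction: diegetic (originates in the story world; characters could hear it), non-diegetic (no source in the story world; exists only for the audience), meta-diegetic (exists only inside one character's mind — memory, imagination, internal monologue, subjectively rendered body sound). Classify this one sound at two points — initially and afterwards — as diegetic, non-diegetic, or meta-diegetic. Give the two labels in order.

Initially: the external narrator addresses only the audience — outside the story world → non-diegetic.
Afterwards: the replacement voice is a memory inside Ezra's mind specifically → meta-diegetic.

non-diegetic, meta-diegetic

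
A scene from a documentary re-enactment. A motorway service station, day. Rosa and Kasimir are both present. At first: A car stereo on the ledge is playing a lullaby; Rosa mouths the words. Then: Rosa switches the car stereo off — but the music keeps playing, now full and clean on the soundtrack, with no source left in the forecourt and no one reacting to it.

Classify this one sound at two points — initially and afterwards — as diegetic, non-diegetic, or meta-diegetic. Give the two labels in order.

diegetic, non-diegetic

Initially: a car stereo is a real in-scene source and Rosa reacts to it → diegetic.
Afterwards: there is no longer any in-world source and no one can hear it — it has become underscore → non-diegetic.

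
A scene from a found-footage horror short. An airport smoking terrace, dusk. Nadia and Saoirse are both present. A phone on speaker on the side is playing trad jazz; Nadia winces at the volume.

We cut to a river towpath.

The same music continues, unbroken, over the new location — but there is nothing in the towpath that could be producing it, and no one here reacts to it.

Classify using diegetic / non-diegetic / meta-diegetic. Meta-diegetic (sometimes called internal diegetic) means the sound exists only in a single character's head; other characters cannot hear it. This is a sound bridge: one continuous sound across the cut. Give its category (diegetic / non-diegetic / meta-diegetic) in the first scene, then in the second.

Scene one: a phone on speaker is an on-screen source and Nadia reacts to it → diegetic.
Scene two: there is no source in the towpath and no one hears it — it's now underscore → non-diegetic.

diegetic, non-diegetic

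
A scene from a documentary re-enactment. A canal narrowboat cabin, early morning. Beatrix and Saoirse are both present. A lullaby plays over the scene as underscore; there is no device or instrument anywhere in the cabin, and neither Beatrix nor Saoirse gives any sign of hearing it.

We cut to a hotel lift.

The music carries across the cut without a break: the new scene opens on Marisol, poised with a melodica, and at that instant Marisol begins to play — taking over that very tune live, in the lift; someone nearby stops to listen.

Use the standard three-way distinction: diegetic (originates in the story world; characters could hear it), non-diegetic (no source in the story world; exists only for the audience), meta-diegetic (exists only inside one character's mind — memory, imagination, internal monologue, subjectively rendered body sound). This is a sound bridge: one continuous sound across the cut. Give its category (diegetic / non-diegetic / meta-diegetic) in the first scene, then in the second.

non-diegetic, diegetic

Scene one: there's no in-world source anywhere and no character hears it — underscore for the audience only → non-diegetic.
Scene two: from the moment Marisol starts playing, the tune is being performed on a melodica inside the story world and another character hears it → diegetic.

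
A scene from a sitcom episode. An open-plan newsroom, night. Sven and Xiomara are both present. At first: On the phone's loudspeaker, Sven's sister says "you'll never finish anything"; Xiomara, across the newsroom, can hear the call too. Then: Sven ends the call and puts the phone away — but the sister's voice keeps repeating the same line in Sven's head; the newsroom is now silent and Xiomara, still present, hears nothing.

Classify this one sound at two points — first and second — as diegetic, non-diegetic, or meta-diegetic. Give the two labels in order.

diegetic, meta-diegetic

First: the loudspeaker is an in-world source; both Sven and Xiomara hear the call → diegetic.
Second: with the phone off, the voice continues only as Sven's private mental replay — Xiomara can't hear it → meta-diegetic.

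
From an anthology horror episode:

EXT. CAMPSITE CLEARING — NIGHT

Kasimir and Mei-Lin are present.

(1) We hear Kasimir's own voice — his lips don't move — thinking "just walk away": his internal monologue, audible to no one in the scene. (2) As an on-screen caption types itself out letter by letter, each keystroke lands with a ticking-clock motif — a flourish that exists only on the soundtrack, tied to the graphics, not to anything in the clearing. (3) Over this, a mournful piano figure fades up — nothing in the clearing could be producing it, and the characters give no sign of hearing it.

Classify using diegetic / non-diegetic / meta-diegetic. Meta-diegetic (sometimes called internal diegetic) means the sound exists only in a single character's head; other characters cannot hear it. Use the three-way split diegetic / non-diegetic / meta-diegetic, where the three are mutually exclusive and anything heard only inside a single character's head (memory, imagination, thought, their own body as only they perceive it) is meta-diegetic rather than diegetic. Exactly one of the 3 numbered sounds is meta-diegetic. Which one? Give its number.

Sound (1): it's Kasimir's unspoken thought, heard only by the audience via his subjectivity, so meta-diegetic.
Sound (2): sound married to a title/caption — outside the diegesis by definition, so non-diegetic.
(3) it has no source in the story world and no character can hear it — it's underscore → non-diegetic.
Only (1) is meta-diegetic.

1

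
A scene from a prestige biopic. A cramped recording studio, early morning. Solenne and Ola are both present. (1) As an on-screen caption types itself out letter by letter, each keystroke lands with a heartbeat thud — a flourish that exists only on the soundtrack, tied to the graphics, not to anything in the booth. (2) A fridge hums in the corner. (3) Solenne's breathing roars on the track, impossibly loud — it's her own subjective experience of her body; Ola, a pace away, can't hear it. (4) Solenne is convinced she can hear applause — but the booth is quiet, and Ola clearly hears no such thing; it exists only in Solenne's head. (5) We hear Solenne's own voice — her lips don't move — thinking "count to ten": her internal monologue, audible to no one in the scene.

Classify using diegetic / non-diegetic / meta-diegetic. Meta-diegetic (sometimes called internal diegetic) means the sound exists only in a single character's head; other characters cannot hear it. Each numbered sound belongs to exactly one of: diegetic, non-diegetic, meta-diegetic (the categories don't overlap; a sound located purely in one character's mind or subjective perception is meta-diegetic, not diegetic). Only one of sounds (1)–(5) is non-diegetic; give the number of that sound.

Sound (1): it accompanies on-screen graphics, not anything inside the story world, so non-diegetic.
(2) is diegetic: it's the actual ambient sound of the location.
(3) is meta-diegetic: it's Solenne's internal bodily sensation rendered as sound; only Solenne 'hears' it.
(4) the sound is imagined by Solenne; nothing in the story world is producing it and Ola can't hear it → meta-diegetic.
Sound (5): internal monologue — inside Solenne's mind, not spoken into the scene, so meta-diegetic.
Only (1) is non-diegetic.

1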